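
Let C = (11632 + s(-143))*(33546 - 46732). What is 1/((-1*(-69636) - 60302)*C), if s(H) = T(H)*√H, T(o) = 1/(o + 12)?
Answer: -49904188/71445068177127528117 - 131*I*√143/285780272708510112468 ≈ -6.985e-13 - 5.4816e-18*I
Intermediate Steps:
T(o) = 1/(12 + o)
s(H) = √H/(12 + H)
C = -153379552 + 13186*I*√143/131 (C = (11632 + √(-143)/(12 - 143))*(33546 - 46732) = (11632 + (I*√143)/(-131))*(-13186) = (11632 + (I*√143)*(-1/131))*(-13186) = (11632 - I*√143/131)*(-13186) = -153379552 + 13186*I*√143/131 ≈ -1.5338e+8 + 1203.7*I)
1/((-1*(-69636) - 60302)*C) = 1/((-1*(-69636) - 60302)*(-153379552 + 13186*I*√143/131)) = 1/((69636 - 60302)*(-153379552 + 13186*I*√143/131)) = 1/(9334*(-153379552 + 13186*I*√143/131))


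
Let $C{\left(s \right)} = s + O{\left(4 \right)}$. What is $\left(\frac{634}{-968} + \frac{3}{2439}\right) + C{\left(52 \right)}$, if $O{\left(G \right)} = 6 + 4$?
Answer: $\frac{24139267}{393492} \approx 61.346$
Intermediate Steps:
$O{\left(G \right)} = 10$
$C{\left(s \right)} = 10 + s$ ($C{\left(s \right)} = s + 10 = 10 + s$)
$\left(\frac{634}{-968} + \frac{3}{2439}\right) + C{\left(52 \right)} = \left(\frac{634}{-968} + \frac{3}{2439}\right) + \left(10 + 52\right) = \left(634 \left(- \frac{1}{968}\right) + 3 \cdot \frac{1}{2439}\right) + 62 = \left(- \frac{317}{484} + \frac{1}{813}\right) + 62 = - \frac{257237}{393492} + 62 = \frac{24139267}{393492}$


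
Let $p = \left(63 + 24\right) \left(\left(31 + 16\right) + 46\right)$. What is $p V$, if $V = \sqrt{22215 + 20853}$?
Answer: $16182 \sqrt{10767} \approx 1.6791 \cdot 10^{6}$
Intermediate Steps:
$p = 8091$ ($p = 87 \left(47 + 46\right) = 87 \cdot 93 = 8091$)
$V = 2 \sqrt{10767}$ ($V = \sqrt{43068} = 2 \sqrt{10767} \approx 207.53$)
$p V = 8091 \cdot 2 \sqrt{10767} = 16182 \sqrt{10767}$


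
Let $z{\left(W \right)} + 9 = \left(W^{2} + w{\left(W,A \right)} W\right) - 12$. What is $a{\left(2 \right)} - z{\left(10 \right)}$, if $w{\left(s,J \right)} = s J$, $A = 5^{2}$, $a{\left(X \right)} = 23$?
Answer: $-2556$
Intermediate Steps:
$A = 25$
$w{\left(s,J \right)} = J s$
$z{\left(W \right)} = -21 + 26 W^{2}$ ($z{\left(W \right)} = -9 - \left(12 - W^{2} - 25 W W\right) = -9 + \left(\left(W^{2} + 25 W^{2}\right) - 12\right) = -9 + \left(26 W^{2} - 12\right) = -9 + \left(-12 + 26 W^{2}\right) = -21 + 26 W^{2}$)
$a{\left(2 \right)} - z{\left(10 \right)} = 23 - \left(-21 + 26 \cdot 10^{2}\right) = 23 - \left(-21 + 26 \cdot 100\right) = 23 - \left(-21 + 2600\right) = 23 - 2579 = -2556$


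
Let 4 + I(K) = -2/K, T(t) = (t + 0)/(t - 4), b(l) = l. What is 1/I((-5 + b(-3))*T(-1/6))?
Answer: 4/9 ≈ 0.44444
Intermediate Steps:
T(t) = t/(-4 + t)
I(K) = -4 - 2/K
1/I((-5 + b(-3))*T(-1/6)) = 1/(-4 - 2*25/(-5 - 3)) = 1/(-4 - 2/((-8*(-1*⅙)/(-4 - 1*⅙)))) = 1/(-4 - 2/((-(-4)/(3*(-4 - ⅙))))) = 1/(-4 - 2/((-(-4)/(3*(-25/6))))) = 1/(-4 - 2/((-(-4)*(-6)/(3*25)))) = 1/(-4 - 2/((-8*1/25))) = 1/(-4 - 2/(-8/25)) = 1/(-4 - 2*(-25/8)) = 1/(-4 + 25/4) = 1/(9/4) = 4/9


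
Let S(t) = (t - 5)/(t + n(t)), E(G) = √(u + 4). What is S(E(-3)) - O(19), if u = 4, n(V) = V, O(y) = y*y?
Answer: -721/2 - 5*√2/8 ≈ -361.38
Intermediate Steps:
O(y) = y²
E(G) = 2*√2 (E(G) = √(4 + 4) = √8 = 2*√2)
S(t) = (-5 + t)/(2*t) (S(t) = (t - 5)/(t + t) = (-5 + t)/((2*t)) = (-5 + t)*(1/(2*t)) = (-5 + t)/(2*t))
S(E(-3)) - O(19) = (-5 + 2*√2)/(2*((2*√2))) - 1*19² = (√2/4)*(-5 + 2*√2)/2 - 1*361 = √2*(-5 + 2*√2)/8 - 361 = -361 + √2*(-5 + 2*√2)/8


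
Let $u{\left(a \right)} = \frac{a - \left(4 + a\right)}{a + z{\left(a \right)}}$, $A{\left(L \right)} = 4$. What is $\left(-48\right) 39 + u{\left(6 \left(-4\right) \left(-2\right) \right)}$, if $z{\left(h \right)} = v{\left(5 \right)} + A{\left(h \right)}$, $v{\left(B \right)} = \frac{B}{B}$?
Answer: $- \frac{99220}{53} \approx -1872.1$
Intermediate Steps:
$v{\left(B \right)} = 1$
$z{\left(h \right)} = 5$ ($z{\left(h \right)} = 1 + 4 = 5$)
$u{\left(a \right)} = - \frac{4}{5 + a}$ ($u{\left(a \right)} = \frac{a - \left(4 + a\right)}{a + 5} = - \frac{4}{5 + a}$)
$\left(-48\right) 39 + u{\left(6 \left(-4\right) \left(-2\right) \right)} = \left(-48\right) 39 - \frac{4}{5 + 6 \left(-4\right) \left(-2\right)} = -1872 - \frac{4}{5 - -48} = -1872 - \frac{4}{5 + 48} = -1872 - \frac{4}{53} = - \frac{99220}{53}$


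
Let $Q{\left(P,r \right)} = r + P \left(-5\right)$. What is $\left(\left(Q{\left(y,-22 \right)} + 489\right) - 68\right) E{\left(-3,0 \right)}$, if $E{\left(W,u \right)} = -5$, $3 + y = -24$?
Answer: $-2670$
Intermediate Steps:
$y = -27$ ($y = -3 - 24 = -27$)
$Q{\left(P,r \right)} = r - 5 P$
$\left(\left(Q{\left(y,-22 \right)} + 489\right) - 68\right) E{\left(-3,0 \right)} = \left(\left(\left(-22 - -135\right) + 489\right) - 68\right) \left(-5\right) = \left(\left(\left(-22 + 135\right) + 489\right) - 68\right) \left(-5\right) = \left(\left(113 + 489\right) - 68\right) \left(-5\right) = \left(602 - 68\right) \left(-5\right) = 534 \left(-5\right) = -2670$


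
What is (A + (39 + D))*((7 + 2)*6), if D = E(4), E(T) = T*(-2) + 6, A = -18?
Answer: 1026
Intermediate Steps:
E(T) = 6 - 2*T (E(T) = -2*T + 6 = 6 - 2*T)
D = -2 (D = 6 - 2*4 = 6 - 8 = -2)
(A + (39 + D))*((7 + 2)*6) = (-18 + (39 - 2))*((7 + 2)*6) = (-18 + 37)*(9*6) = 19*54 = 1026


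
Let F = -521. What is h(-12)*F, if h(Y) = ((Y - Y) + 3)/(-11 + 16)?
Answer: -1563/5 ≈ -312.60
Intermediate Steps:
h(Y) = 3/5 (h(Y) = (0 + 3)/5 = 3*(1/5) = 3/5)
h(-12)*F = (3/5)*(-521) = -1563/5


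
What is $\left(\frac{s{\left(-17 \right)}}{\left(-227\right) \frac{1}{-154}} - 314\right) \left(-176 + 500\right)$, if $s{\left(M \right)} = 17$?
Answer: $- \frac{22245840}{227} \approx -97999.0$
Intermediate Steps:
$\left(\frac{s{\left(-17 \right)}}{\left(-227\right) \frac{1}{-154}} - 314\right) \left(-176 + 500\right) = \left(\frac{17}{\left(-227\right) \frac{1}{-154}} - 314\right) \left(-176 + 500\right) = \left(\frac{17}{\left(-227\right) \left(- \frac{1}{154}\right)} - 314\right) 324 = \left(\frac{17}{\frac{227}{154}} - 314\right) 324 = \left(17 \cdot \frac{154}{227} - 314\right) 324 = \left(\frac{2618}{227} - 314\right) 324 = \left(- \frac{68660}{227}\right) 324 = - \frac{22245840}{227}$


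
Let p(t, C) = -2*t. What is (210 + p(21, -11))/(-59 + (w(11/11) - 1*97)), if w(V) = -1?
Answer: -168/157 ≈ -1.0701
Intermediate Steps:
(210 + p(21, -11))/(-59 + (w(11/11) - 1*97)) = (210 - 2*21)/(-59 + (-1 - 1*97)) = (210 - 42)/(-59 + (-1 - 97)) = 168/(-59 - 98) = 168/(-157) = 168*(-1/157) = -168/157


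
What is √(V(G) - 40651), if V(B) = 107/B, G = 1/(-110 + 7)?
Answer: 2*I*√12918 ≈ 227.31*I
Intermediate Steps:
G = -1/103 (G = 1/(-103) = -1/103 ≈ -0.0097087)
√(V(G) - 40651) = √(107/(-1/103) - 40651) = √(107*(-103) - 40651) = √(-11021 - 40651) = √(-51672) = 2*I*√12918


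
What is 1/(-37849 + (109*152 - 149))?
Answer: -1/21430 ≈ -4.6664e-5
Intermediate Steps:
1/(-37849 + (109*152 - 149)) = 1/(-37849 + (16568 - 149)) = 1/(-37849 + 16419) = 1/(-21430) = -1/21430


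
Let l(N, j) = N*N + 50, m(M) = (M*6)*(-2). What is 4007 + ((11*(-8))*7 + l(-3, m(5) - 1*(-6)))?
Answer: 3450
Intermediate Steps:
m(M) = -12*M (m(M) = (6*M)*(-2) = -12*M)
l(N, j) = 50 + N**2 (l(N, j) = N**2 + 50 = 50 + N**2)
4007 + ((11*(-8))*7 + l(-3, m(5) - 1*(-6))) = 4007 + ((11*(-8))*7 + (50 + (-3)**2)) = 4007 + (-88*7 + (50 + 9)) = 4007 + (-616 + 59) = 4007 - 557 = 3450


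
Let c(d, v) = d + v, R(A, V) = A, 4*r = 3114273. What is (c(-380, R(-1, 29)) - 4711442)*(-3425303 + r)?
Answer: 49883782679797/4 ≈ 1.2471e+13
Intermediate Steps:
r = 3114273/4 (r = (¼)*3114273 = 3114273/4 ≈ 7.7857e+5)
(c(-380, R(-1, 29)) - 4711442)*(-3425303 + r) = ((-380 - 1) - 4711442)*(-3425303 + 3114273/4) = (-381 - 4711442)*(-10586939/4) = -4711823*(-10586939/4) = 49883782679797/4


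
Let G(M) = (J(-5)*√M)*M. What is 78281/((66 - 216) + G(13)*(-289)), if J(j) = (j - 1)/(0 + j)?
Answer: 48925625/1100880072 - 1470508585*√13/1100880072 ≈ -4.7717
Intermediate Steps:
J(j) = (-1 + j)/j
G(M) = 6*M^(3/2)/5 (G(M) = (((-1 - 5)/(-5))*√M)*M = ((-⅕*(-6))*√M)*M = (6*√M/5)*M = 6*M^(3/2)/5)
78281/((66 - 216) + G(13)*(-289)) = 78281/((66 - 216) + (6*13^(3/2)/5)*(-289)) = 78281/(-150 + (6*(13*√13)/5)*(-289)) = 78281/(-150 + (78*√13/5)*(-289)) = 78281/(-150 - 22542*√13/5)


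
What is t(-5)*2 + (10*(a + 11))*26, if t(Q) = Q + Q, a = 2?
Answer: 3360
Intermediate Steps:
t(Q) = 2*Q
t(-5)*2 + (10*(a + 11))*26 = (2*(-5))*2 + (10*(2 + 11))*26 = -10*2 + (10*13)*26 = -20 + 130*26 = -20 + 3380 = 3360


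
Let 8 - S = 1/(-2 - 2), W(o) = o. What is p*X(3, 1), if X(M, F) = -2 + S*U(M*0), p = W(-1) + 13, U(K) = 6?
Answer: 570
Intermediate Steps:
S = 33/4 (S = 8 - 1/(-2 - 2) = 8 - 1/(-4) = 8 - 1*(-¼) = 8 + ¼ = 33/4 ≈ 8.2500)
p = 12 (p = -1 + 13 = 12)
X(M, F) = 95/2 (X(M, F) = -2 + (33/4)*6 = -2 + 99/2 = 95/2)
p*X(3, 1) = 12*(95/2) = 570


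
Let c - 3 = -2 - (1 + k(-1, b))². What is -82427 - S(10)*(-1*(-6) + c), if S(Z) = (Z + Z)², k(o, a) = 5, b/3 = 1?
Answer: -70827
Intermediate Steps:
b = 3 (b = 3*1 = 3)
c = -35 (c = 3 + (-2 - (1 + 5)²) = 3 + (-2 - 1*6²) = 3 + (-2 - 1*36) = 3 + (-2 - 36) = 3 - 38 = -35)
S(Z) = 4*Z² (S(Z) = (2*Z)² = 4*Z²)
-82427 - S(10)*(-1*(-6) + c) = -82427 - 4*10²*(-1*(-6) - 35) = -82427 - 4*100*(6 - 35) = -82427 - 400*(-29) = -82427 - 1*(-11600) = -82427 + 11600 = -70827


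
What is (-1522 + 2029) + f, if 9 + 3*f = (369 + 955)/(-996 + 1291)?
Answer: 447364/885 ≈ 505.50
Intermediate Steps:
f = -1331/885 (f = -3 + ((369 + 955)/(-996 + 1291))/3 = -3 + (1324/295)/3 = -3 + (1324*(1/295))/3 = -3 + (⅓)*(1324/295) = -3 + 1324/885 = -1331/885 ≈ -1.5040)
(-1522 + 2029) + f = (-1522 + 2029) - 1331/885 = 507 - 1331/885 = 447364/885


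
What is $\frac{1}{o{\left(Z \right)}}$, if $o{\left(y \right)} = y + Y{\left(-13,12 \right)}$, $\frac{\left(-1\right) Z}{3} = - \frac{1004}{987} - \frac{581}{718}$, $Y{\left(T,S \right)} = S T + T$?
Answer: $- \frac{236222}{38627199} \approx -0.0061154$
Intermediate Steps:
$Y{\left(T,S \right)} = T + S T$
$Z = \frac{1294319}{236222}$ ($Z = - 3 \left(- \frac{1004}{987} - \frac{581}{718}\right) = \left(-3\right) \left(- \frac{1294319}{708666}\right) = \frac{1294319}{236222} \approx 5.4792$)
$o{\left(y \right)} = -169 + y$ ($o{\left(y \right)} = y - 13 \left(1 + 12\right) = y - 169 = -169 + y$)
$\frac{1}{o{\left(Z \right)}} = \frac{1}{-169 + \frac{1294319}{236222}} = \frac{1}{- \frac{38627199}{236222}} = - \frac{236222}{38627199}$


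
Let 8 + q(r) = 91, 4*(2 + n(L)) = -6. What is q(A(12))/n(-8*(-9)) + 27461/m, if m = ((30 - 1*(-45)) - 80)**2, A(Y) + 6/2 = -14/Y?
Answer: 188077/175 ≈ 1074.7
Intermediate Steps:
A(Y) = -3 - 14/Y
n(L) = -7/2 (n(L) = -2 + (1/4)*(-6) = -2 - 3/2 = -7/2)
q(r) = 83 (q(r) = -8 + 91 = 83)
m = 25 (m = ((30 + 45) - 80)**2 = (75 - 80)**2 = (-5)**2 = 25)
q(A(12))/n(-8*(-9)) + 27461/m = 83/(-7/2) + 27461/25 = 83*(-2/7) + 27461*(1/25) = -166/7 + 27461/25 = 188077/175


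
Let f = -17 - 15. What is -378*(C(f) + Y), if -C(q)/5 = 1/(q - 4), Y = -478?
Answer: 361263/2 ≈ 1.8063e+5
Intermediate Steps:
f = -32
C(q) = -5/(-4 + q) (C(q) = -5/(q - 4) = -5/(-4 + q))
-378*(C(f) + Y) = -378*(-5/(-4 - 32) - 478) = -378*(-5/(-36) - 478) = -378*(-5*(-1/36) - 478) = -378*(5/36 - 478) = -378*(-17203/36) = 361263/2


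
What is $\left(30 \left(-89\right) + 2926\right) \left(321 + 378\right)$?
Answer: $178944$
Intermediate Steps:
$\left(30 \left(-89\right) + 2926\right) \left(321 + 378\right) = \left(-2670 + 2926\right) 699 = 256 \cdot 699 = 178944$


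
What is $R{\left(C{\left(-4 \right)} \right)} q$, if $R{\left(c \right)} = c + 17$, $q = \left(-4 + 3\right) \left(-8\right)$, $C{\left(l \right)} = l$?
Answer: $104$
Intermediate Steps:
$q = 8$ ($q = \left(-1\right) \left(-8\right) = 8$)
$R{\left(c \right)} = 17 + c$
$R{\left(C{\left(-4 \right)} \right)} q = \left(17 - 4\right) 8 = 13 \cdot 8 = 104$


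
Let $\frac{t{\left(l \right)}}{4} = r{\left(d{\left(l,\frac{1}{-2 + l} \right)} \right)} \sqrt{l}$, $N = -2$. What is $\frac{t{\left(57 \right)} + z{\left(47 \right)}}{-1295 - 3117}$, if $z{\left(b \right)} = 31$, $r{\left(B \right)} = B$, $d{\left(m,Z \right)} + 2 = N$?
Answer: $- \frac{31}{4412} + \frac{4 \sqrt{57}}{1103} \approx 0.020353$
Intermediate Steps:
$d{\left(m,Z \right)} = -4$ ($d{\left(m,Z \right)} = -2 - 2 = -4$)
$t{\left(l \right)} = - 16 \sqrt{l}$ ($t{\left(l \right)} = 4 \left(- 4 \sqrt{l}\right) = - 16 \sqrt{l}$)
$\frac{t{\left(57 \right)} + z{\left(47 \right)}}{-1295 - 3117} = \frac{- 16 \sqrt{57} + 31}{-1295 - 3117} = \frac{31 - 16 \sqrt{57}}{-4412} = \left(31 - 16 \sqrt{57}\right) \left(- \frac{1}{4412}\right) = - \frac{31}{4412} + \frac{4 \sqrt{57}}{1103}$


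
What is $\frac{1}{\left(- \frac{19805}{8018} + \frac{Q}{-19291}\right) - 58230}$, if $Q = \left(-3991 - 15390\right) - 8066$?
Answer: $- \frac{154675238}{9006901096949} \approx -1.7173 \cdot 10^{-5}$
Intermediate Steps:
$Q = -27447$ ($Q = -19381 - 8066 = -27447$)
$\frac{1}{\left(- \frac{19805}{8018} + \frac{Q}{-19291}\right) - 58230} = \frac{1}{\left(- \frac{19805}{8018} - \frac{27447}{-19291}\right) - 58230} = \frac{1}{\left(\left(-19805\right) \frac{1}{8018} - - \frac{27447}{19291}\right) - 58230} = \frac{1}{\left(- \frac{19805}{8018} + \frac{27447}{19291}\right) - 58230} = \frac{1}{- \frac{161988209}{154675238} - 58230} = \frac{1}{- \frac{9006901096949}{154675238}} = - \frac{154675238}{9006901096949}$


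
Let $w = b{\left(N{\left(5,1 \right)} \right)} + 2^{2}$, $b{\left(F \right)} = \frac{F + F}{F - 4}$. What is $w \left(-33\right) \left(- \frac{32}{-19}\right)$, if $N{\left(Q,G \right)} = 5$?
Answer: $- \frac{14784}{19} \approx -778.11$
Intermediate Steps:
$b{\left(F \right)} = \frac{2 F}{-4 + F}$
$w = 14$ ($w = 2 \cdot 5 \frac{1}{-4 + 5} + 2^{2} = 2 \cdot 5 \cdot 1^{-1} + 4 = 2 \cdot 5 \cdot 1 + 4 = 10 + 4 = 14$)
$w \left(-33\right) \left(- \frac{32}{-19}\right) = 14 \left(-33\right) \left(- \frac{32}{-19}\right) = - 462 \left(\left(-32\right) \left(- \frac{1}{19}\right)\right) = \left(-462\right) \frac{32}{19} = - \frac{14784}{19}$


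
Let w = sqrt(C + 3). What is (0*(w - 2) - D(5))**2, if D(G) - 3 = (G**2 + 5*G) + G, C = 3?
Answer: 3364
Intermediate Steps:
D(G) = 3 + G**2 + 6*G (D(G) = 3 + ((G**2 + 5*G) + G) = 3 + (G**2 + 6*G) = 3 + G**2 + 6*G)
w = sqrt(6) (w = sqrt(3 + 3) = sqrt(6) ≈ 2.4495)
(0*(w - 2) - D(5))**2 = (0*(sqrt(6) - 2) - (3 + 5**2 + 6*5))**2 = (0*(-2 + sqrt(6)) - (3 + 25 + 30))**2 = (0 - 1*58)**2 = (0 - 58)**2 = (-58)**2 = 3364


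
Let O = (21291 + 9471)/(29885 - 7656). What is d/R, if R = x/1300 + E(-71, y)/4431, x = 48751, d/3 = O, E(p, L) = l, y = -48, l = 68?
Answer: 531595045800/4803777616549 ≈ 0.11066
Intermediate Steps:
E(p, L) = 68
O = 30762/22229 ≈ 1.3839
d = 92286/22229 (d = 3*(30762/22229) = 92286/22229 ≈ 4.1516)
R = 216104081/5760300 (R = 48751/1300 + 68/4431 = 216104081/5760300 ≈ 37.516)
d/R = 92286/(22229*(216104081/5760300)) = (92286/22229)*(5760300/216104081) = 531595045800/4803777616549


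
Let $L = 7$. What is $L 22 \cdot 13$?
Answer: $2002$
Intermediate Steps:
$L 22 \cdot 13 = 7 \cdot 22 \cdot 13 = 154 \cdot 13 = 2002$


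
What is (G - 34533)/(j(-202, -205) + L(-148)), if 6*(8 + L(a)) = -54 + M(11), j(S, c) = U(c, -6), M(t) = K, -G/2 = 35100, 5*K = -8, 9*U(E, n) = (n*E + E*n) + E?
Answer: -4712985/10498 ≈ -448.94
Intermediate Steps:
U(E, n) = E/9 + 2*E*n/9 (U(E, n) = ((n*E + E*n) + E)/9 = ((E*n + E*n) + E)/9 = (2*E*n + E)/9 = (E + 2*E*n)/9 = E/9 + 2*E*n/9)
K = -8/5 (K = (⅕)*(-8) = -8/5 ≈ -1.6000)
G = -70200 (G = -2*35100 = -70200)
M(t) = -8/5
j(S, c) = -11*c/9 (j(S, c) = c*(1 + 2*(-6))/9 = c*(1 - 12)/9 = (⅑)*c*(-11) = -11*c/9)
L(a) = -259/15 (L(a) = -8 + (-54 - 8/5)/6 = -8 + (⅙)*(-278/5) = -8 - 139/15 = -259/15)
(G - 34533)/(j(-202, -205) + L(-148)) = (-70200 - 34533)/(-11/9*(-205) - 259/15) = -104733/(2255/9 - 259/15) = -104733/10498/45 = -104733*45/10498 = -4712985/10498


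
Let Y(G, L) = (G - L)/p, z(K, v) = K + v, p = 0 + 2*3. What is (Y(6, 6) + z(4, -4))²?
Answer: 0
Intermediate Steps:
p = 6 (p = 0 + 6 = 6)
Y(G, L) = -L/6 + G/6 (Y(G, L) = (G - L)/6 = (G - L)*(⅙) = -L/6 + G/6)
(Y(6, 6) + z(4, -4))² = ((-⅙*6 + (⅙)*6) + (4 - 4))² = ((-1 + 1) + 0)² = (0 + 0)² = 0² = 0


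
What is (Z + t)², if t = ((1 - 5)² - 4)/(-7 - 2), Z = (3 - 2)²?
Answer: ⅑ ≈ 0.11111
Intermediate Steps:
Z = 1 (Z = 1² = 1)
t = -4/3 (t = ((-4)² - 4)/(-9) = (16 - 4)*(-⅑) = 12*(-⅑) = -4/3 ≈ -1.3333)
(Z + t)² = (1 - 4/3)² = (-⅓)² = ⅑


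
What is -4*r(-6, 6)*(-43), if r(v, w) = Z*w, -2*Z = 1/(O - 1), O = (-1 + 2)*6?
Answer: -516/5 ≈ -103.20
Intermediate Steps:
O = 6 (O = 1*6 = 6)
Z = -⅒ (Z = -1/(2*(6 - 1)) = -½/5 = -½*⅕ = -⅒ ≈ -0.10000)
r(v, w) = -w/10
-4*r(-6, 6)*(-43) = -(-2)*6/5*(-43) = -4*(-⅗)*(-43) = (12/5)*(-43) = -516/5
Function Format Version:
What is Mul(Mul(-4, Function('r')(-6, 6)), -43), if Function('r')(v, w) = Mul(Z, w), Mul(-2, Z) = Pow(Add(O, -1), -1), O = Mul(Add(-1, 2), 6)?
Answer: Rational(-516, 5) ≈ -103.20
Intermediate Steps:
O = 6 (O = Mul(1, 6) = 6)
Z = Rational(-1, 10) (Z = Mul(Rational(-1, 2), Pow(Add(6, -1), -1)) = Mul(Rational(-1, 2), Pow(5, -1)) = Mul(Rational(-1, 2), Rational(1, 5)) = Rational(-1, 10) ≈ -0.10000)
Function('r')(v, w) = Mul(Rational(-1, 10), w)
Mul(Mul(-4, Function('r')(-6, 6)), -43) = Mul(Mul(-4, Mul(Rational(-1, 10), 6)), -43) = Mul(Mul(-4, Rational(-3, 5)), -43) = Mul(Rational(12, 5), -43) = Rational(-516, 5)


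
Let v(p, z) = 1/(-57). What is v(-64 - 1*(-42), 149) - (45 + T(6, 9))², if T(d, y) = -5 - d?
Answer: -65893/57 ≈ -1156.0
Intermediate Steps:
v(p, z) = -1/57
v(-64 - 1*(-42), 149) - (45 + T(6, 9))² = -1/57 - (45 + (-5 - 1*6))² = -1/57 - (45 + (-5 - 6))² = -1/57 - (45 - 11)² = -1/57 - 1*34² = -1/57 - 1*1156 = -1/57 - 1156 = -65893/57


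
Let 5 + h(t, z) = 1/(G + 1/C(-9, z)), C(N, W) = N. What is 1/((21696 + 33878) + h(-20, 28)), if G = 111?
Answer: 998/55457871 ≈ 1.7996e-5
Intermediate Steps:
h(t, z) = -4981/998 (h(t, z) = -5 + 1/(111 + 1/(-9)) = -5 + 1/(111 - 1/9) = -5 + 1/(998/9) = -5 + 9/998 = -4981/998)
1/((21696 + 33878) + h(-20, 28)) = 1/((21696 + 33878) - 4981/998) = 1/(55574 - 4981/998) = 1/(55457871/998) = 998/55457871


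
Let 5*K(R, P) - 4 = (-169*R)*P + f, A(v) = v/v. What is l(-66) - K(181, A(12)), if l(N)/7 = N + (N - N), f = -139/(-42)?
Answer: 1187411/210 ≈ 5654.3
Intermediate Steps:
f = 139/42 (f = -139*(-1/42) = 139/42 ≈ 3.3095)
A(v) = 1
K(R, P) = 307/210 - 169*P*R/5 (K(R, P) = 4/5 + ((-169*R)*P + 139/42)/5 = 4/5 + (-169*P*R + 139/42)/5 = 4/5 + (139/42 - 169*P*R)/5 = 4/5 + (139/210 - 169*P*R/5) = 307/210 - 169*P*R/5)
l(N) = 7*N (l(N) = 7*(N + (N - N)) = 7*(N + 0) = 7*N)
l(-66) - K(181, A(12)) = 7*(-66) - (307/210 - 169/5*1*181) = -462 - (307/210 - 30589/5) = -462 - 1*(-1284431/210) = -462 + 1284431/210 = 1187411/210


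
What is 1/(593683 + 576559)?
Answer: 1/1170242 ≈ 8.5452e-7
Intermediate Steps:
1/(593683 + 576559) = 1/1170242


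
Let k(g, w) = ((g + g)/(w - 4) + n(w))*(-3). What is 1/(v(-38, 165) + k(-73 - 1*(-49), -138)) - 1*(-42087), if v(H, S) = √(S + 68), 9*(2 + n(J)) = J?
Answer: 502091727709/11929847 - 5041*√233/11929847 ≈ 42087.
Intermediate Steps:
n(J) = -2 + J/9
v(H, S) = √(68 + S)
k(g, w) = 6 - w/3 - 6*g/(-4 + w) (k(g, w) = ((g + g)/(w - 4) + (-2 + w/9))*(-3) = ((2*g)/(-4 + w) + (-2 + w/9))*(-3) = (2*g/(-4 + w) + (-2 + w/9))*(-3) = (-2 + w/9 + 2*g/(-4 + w))*(-3) = 6 - w/3 - 6*g/(-4 + w))
1/(v(-38, 165) + k(-73 - 1*(-49), -138)) - 1*(-42087) = 1/(√(68 + 165) + (-72 - 1*(-138)² - 18*(-73 - 1*(-49)) + 22*(-138))/(3*(-4 - 138))) - 1*(-42087) = 1/(√233 + (⅓)*(-72 - 1*19044 - 18*(-73 + 49) - 3036)/(-142)) + 42087 = 1/(√233 + (⅓)*(-1/142)*(-72 - 19044 - 18*(-24) - 3036)) + 42087 = 1/(√233 + (⅓)*(-1/142)*(-72 - 19044 + 432 - 3036)) + 42087 = 1/(√233 + (⅓)*(-1/142)*(-21720)) + 42087 = 1/(√233 + 3620/71) + 42087 = 1/(3620/71 + √233) + 42087 = 42087 + 1/(3620/71 + √233)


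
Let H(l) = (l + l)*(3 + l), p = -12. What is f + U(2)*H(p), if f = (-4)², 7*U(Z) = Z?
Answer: 544/7 ≈ 77.714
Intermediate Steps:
U(Z) = Z/7
H(l) = 2*l*(3 + l) (H(l) = (2*l)*(3 + l) = 2*l*(3 + l))
f = 16
f + U(2)*H(p) = 16 + ((⅐)*2)*(2*(-12)*(3 - 12)) = 16 + 2*(2*(-12)*(-9))/7 = 16 + (2/7)*216 = 16 + 432/7 = 544/7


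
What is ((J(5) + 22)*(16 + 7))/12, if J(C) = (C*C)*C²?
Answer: 14881/12 ≈ 1240.1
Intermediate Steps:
J(C) = C⁴ (J(C) = C²*C² = C⁴)
((J(5) + 22)*(16 + 7))/12 = ((5⁴ + 22)*(16 + 7))/12 = ((625 + 22)*23)/12 = (647*23)/12 = (1/12)*14881 = 14881/12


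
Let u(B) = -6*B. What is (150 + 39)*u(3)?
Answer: -3402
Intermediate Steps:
(150 + 39)*u(3) = (150 + 39)*(-6*3) = 189*(-18) = -3402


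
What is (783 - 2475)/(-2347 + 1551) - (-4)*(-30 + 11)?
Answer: -14701/199 ≈ -73.874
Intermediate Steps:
(783 - 2475)/(-2347 + 1551) - (-4)*(-30 + 11) = -1692/(-796) - (-4)*(-19) = -1692*(-1/796) - 1*76 = 423/199 - 76 = -14701/199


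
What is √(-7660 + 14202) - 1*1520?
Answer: -1520 + √6542 ≈ -1439.1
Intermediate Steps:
√(-7660 + 14202) - 1*1520 = √6542 - 1520 = -1520 + √6542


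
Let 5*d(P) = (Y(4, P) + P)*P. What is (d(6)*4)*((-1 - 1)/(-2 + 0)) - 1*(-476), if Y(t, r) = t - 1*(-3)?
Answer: 2692/5 ≈ 538.40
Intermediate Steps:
Y(t, r) = 3 + t (Y(t, r) = t + 3 = 3 + t)
d(P) = P*(7 + P)/5 (d(P) = (((3 + 4) + P)*P)/5 = ((7 + P)*P)/5 = (P*(7 + P))/5 = P*(7 + P)/5)
(d(6)*4)*((-1 - 1)/(-2 + 0)) - 1*(-476) = (((1/5)*6*(7 + 6))*4)*((-1 - 1)/(-2 + 0)) - 1*(-476) = (((1/5)*6*13)*4)*(-2/(-2)) + 476 = ((78/5)*4)*(-2*(-1/2)) + 476 = (312/5)*1 + 476 = 312/5 + 476 = 2692/5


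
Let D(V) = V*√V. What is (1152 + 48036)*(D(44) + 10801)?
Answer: 531279588 + 4328544*√11 ≈ 5.4564e+8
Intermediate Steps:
D(V) = V^(3/2)
(1152 + 48036)*(D(44) + 10801) = (1152 + 48036)*(44^(3/2) + 10801) = 49188*(88*√11 + 10801) = 49188*(10801 + 88*√11) = 531279588 + 4328544*√11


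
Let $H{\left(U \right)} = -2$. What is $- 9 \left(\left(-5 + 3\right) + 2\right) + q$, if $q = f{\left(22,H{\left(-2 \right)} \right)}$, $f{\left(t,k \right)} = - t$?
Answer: $-22$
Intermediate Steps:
$q = -22$ ($q = \left(-1\right) 22 = -22$)
$- 9 \left(\left(-5 + 3\right) + 2\right) + q = - 9 \left(\left(-5 + 3\right) + 2\right) - 22 = - 9 \left(-2 + 2\right) - 22 = \left(-9\right) 0 - 22 = 0 - 22 = -22$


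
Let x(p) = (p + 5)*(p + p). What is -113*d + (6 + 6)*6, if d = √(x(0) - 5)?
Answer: 72 - 113*I*√5 ≈ 72.0 - 252.68*I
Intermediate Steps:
x(p) = 2*p*(5 + p) (x(p) = (5 + p)*(2*p) = 2*p*(5 + p))
d = I*√5 (d = √(2*0*(5 + 0) - 5) = √(2*0*5 - 5) = √(0 - 5) = √(-5) = I*√5 ≈ 2.2361*I)
-113*d + (6 + 6)*6 = -113*I*√5 + (6 + 6)*6 = -113*I*√5 + 12*6 = -113*I*√5 + 72 = 72 - 113*I*√5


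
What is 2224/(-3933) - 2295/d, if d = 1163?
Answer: -11612747/4574079 ≈ -2.5388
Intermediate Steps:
2224/(-3933) - 2295/d = 2224/(-3933) - 2295/1163 = 2224*(-1/3933) - 2295*1/1163 = -2224/3933 - 2295/1163 = -11612747/4574079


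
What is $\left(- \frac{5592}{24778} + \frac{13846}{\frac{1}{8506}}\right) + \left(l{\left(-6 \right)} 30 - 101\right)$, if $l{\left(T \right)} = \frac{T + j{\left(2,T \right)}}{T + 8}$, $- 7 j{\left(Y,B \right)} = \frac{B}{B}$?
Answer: $\frac{10213704423448}{86723} \approx 1.1777 \cdot 10^{8}$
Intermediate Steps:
$j{\left(Y,B \right)} = - \frac{1}{7}$ ($j{\left(Y,B \right)} = - \frac{B \frac{1}{B}}{7} = \left(- \frac{1}{7}\right) 1 = - \frac{1}{7}$)
$l{\left(T \right)} = \frac{- \frac{1}{7} + T}{8 + T}$ ($l{\left(T \right)} = \frac{T - \frac{1}{7}}{T + 8} = \frac{- \frac{1}{7} + T}{8 + T}$)
$\left(- \frac{5592}{24778} + \frac{13846}{\frac{1}{8506}}\right) + \left(l{\left(-6 \right)} 30 - 101\right) = \left(- \frac{5592}{24778} + \frac{13846}{\frac{1}{8506}}\right) - \left(101 - \frac{- \frac{1}{7} - 6}{8 - 6} \cdot 30\right) = \left(\left(-5592\right) \frac{1}{24778} + 13846 \frac{1}{\frac{1}{8506}}\right) - \left(101 - \frac{1}{2} \left(- \frac{43}{7}\right) 30\right) = \left(- \frac{2796}{12389} + 13846 \cdot 8506\right) - \left(101 - \frac{1}{2} \left(- \frac{43}{7}\right) 30\right) = \left(- \frac{2796}{12389} + 117774076\right) - \frac{1352}{7} = \frac{1459103024768}{12389} - \frac{1352}{7} = \frac{10213704423448}{86723}$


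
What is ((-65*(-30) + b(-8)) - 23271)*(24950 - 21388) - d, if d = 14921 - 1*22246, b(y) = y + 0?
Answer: -75966573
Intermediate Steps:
b(y) = y
d = -7325 (d = 14921 - 22246 = -7325)
((-65*(-30) + b(-8)) - 23271)*(24950 - 21388) - d = ((-65*(-30) - 8) - 23271)*(24950 - 21388) - 1*(-7325) = ((1950 - 8) - 23271)*3562 + 7325 = (1942 - 23271)*3562 + 7325 = -21329*3562 + 7325 = -75973898 + 7325 = -75966573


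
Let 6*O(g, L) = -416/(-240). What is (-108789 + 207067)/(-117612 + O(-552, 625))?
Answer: -4422510/5292527 ≈ -0.83561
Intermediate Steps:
O(g, L) = 13/45 (O(g, L) = (-416/(-240))/6 = (-416*(-1/240))/6 = (1/6)*(26/15) = 13/45)
(-108789 + 207067)/(-117612 + O(-552, 625)) = (-108789 + 207067)/(-117612 + 13/45) = 98278/(-5292527/45) = 98278*(-45/5292527) = -4422510/5292527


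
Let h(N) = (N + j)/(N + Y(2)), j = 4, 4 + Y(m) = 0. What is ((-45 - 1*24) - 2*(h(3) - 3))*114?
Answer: -5586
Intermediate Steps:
Y(m) = -4 (Y(m) = -4 + 0 = -4)
h(N) = (4 + N)/(-4 + N) (h(N) = (N + 4)/(N - 4) = (4 + N)/(-4 + N))
((-45 - 1*24) - 2*(h(3) - 3))*114 = ((-45 - 1*24) - 2*((4 + 3)/(-4 + 3) - 3))*114 = ((-45 - 24) - 2*(7/(-1) - 3))*114 = (-69 - 2*(-1*7 - 3))*114 = (-69 - 2*(-7 - 3))*114 = (-69 - 2*(-10))*114 = (-69 + 20)*114 = -49*114 = -5586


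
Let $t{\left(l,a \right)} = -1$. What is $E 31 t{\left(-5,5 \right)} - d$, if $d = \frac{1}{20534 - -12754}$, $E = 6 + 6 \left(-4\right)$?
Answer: $\frac{18574703}{33288} \approx 558.0$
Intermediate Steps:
$E = -18$ ($E = 6 - 24 = -18$)
$d = \frac{1}{33288}$ ($d = \frac{1}{20534 + 12754} = \frac{1}{33288} \approx 3.0041 \cdot 10^{-5}$)
$E 31 t{\left(-5,5 \right)} - d = \left(-18\right) 31 \left(-1\right) - \frac{1}{33288} = \left(-558\right) \left(-1\right) - \frac{1}{33288} = 558 - \frac{1}{33288} = \frac{18574703}{33288}$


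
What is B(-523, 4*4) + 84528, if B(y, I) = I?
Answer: 84544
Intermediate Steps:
B(-523, 4*4) + 84528 = 4*4 + 84528 = 16 + 84528 = 84544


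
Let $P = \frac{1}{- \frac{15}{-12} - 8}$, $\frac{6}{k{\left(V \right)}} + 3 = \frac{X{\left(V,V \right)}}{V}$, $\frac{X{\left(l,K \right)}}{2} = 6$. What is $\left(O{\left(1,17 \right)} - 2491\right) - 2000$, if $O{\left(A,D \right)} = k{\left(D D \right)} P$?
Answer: $- \frac{34555933}{7695} \approx -4490.7$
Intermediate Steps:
$X{\left(l,K \right)} = 12$ ($X{\left(l,K \right)} = 2 \cdot 6 = 12$)
$k{\left(V \right)} = \frac{6}{-3 + \frac{12}{V}}$
$P = - \frac{4}{27}$ ($P = \frac{1}{\left(-15\right) \left(- \frac{1}{12}\right) - 8} = \frac{1}{\frac{5}{4} - 8} = \frac{1}{- \frac{27}{4}} = - \frac{4}{27} \approx -0.14815$)
$O{\left(A,D \right)} = \frac{8 D^{2}}{27 \left(-4 + D^{2}\right)}$ ($O{\left(A,D \right)} = - \frac{2 D D}{-4 + D D} \left(- \frac{4}{27}\right) = - \frac{2 D^{2}}{-4 + D^{2}} \left(- \frac{4}{27}\right) = \frac{8 D^{2}}{27 \left(-4 + D^{2}\right)}$)
$\left(O{\left(1,17 \right)} - 2491\right) - 2000 = \left(\frac{8 \cdot 17^{2}}{27 \left(-4 + 17^{2}\right)} - 2491\right) - 2000 = \left(\frac{8}{27} \cdot 289 \frac{1}{-4 + 289} - 2491\right) - 2000 = \left(\frac{8}{27} \cdot 289 \cdot \frac{1}{285} - 2491\right) - 2000 = \left(\frac{2312}{7695} - 2491\right) - 2000 = - \frac{19165933}{7695} - 2000 = - \frac{34555933}{7695}$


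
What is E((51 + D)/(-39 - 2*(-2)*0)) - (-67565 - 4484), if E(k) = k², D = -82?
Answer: 109587490/1521 ≈ 72050.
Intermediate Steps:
E((51 + D)/(-39 - 2*(-2)*0)) - (-67565 - 4484) = ((51 - 82)/(-39 - 2*(-2)*0))² - (-67565 - 4484) = (-31/(-39 + 4*0))² - 1*(-72049) = (-31/(-39 + 0))² + 72049 = (-31/(-39))² + 72049 = (-31*(-1/39))² + 72049 = (31/39)² + 72049 = 961/1521 + 72049 = 109587490/1521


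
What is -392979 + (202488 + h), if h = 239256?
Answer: 48765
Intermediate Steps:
-392979 + (202488 + h) = -392979 + (202488 + 239256) = -392979 + 441744 = 48765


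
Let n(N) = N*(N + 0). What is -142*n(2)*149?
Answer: -84632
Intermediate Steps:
n(N) = N² (n(N) = N*N = N²)
-142*n(2)*149 = -142*2²*149 = -568*149 = -142*596 = -84632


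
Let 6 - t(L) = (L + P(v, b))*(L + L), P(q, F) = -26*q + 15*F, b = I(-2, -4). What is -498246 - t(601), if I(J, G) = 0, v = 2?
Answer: 161646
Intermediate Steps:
b = 0
t(L) = 6 - 2*L*(-52 + L) (t(L) = 6 - (L + (-26*2 + 15*0))*(L + L) = 6 - (L + (-52 + 0))*2*L = 6 - (L - 52)*2*L = 6 - (-52 + L)*2*L = 6 - 2*L*(-52 + L))
-498246 - t(601) = -498246 - (6 - 2*601² + 104*601) = -498246 - (6 - 2*361201 + 62504) = -498246 - (6 - 722402 + 62504) = -498246 - 1*(-659892) = -498246 + 659892 = 161646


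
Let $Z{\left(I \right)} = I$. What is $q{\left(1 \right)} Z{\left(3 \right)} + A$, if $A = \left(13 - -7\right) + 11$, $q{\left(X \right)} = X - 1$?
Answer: $31$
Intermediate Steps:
$q{\left(X \right)} = -1 + X$
$A = 31$ ($A = \left(13 + 7\right) + 11 = 20 + 11 = 31$)
$q{\left(1 \right)} Z{\left(3 \right)} + A = \left(-1 + 1\right) 3 + 31 = 0 \cdot 3 + 31 = 0 + 31 = 31$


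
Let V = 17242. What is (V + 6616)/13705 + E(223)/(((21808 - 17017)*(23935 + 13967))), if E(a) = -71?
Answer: 4332337030501/2488670145810 ≈ 1.7408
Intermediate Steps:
(V + 6616)/13705 + E(223)/(((21808 - 17017)*(23935 + 13967))) = (17242 + 6616)/13705 - 71*1/((21808 - 17017)*(23935 + 13967)) = 23858*(1/13705) - 71/(4791*37902) = 23858/13705 - 71/181588482 = 4332337030501/2488670145810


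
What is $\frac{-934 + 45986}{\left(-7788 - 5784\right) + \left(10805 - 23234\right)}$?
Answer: $- \frac{45052}{26001} \approx -1.7327$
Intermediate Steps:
$\frac{-934 + 45986}{\left(-7788 - 5784\right) + \left(10805 - 23234\right)} = \frac{45052}{-13572 - 12429} = \frac{45052}{-26001} = 45052 \left(- \frac{1}{26001}\right) = - \frac{45052}{26001}$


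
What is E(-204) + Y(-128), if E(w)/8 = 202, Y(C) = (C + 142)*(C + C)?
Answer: -1968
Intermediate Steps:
Y(C) = 2*C*(142 + C) (Y(C) = (142 + C)*(2*C) = 2*C*(142 + C))
E(w) = 1616 (E(w) = 8*202 = 1616)
E(-204) + Y(-128) = 1616 + 2*(-128)*(142 - 128) = 1616 + 2*(-128)*14 = 1616 - 3584 = -1968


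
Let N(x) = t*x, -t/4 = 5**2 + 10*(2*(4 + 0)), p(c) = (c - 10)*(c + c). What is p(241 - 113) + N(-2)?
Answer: 31048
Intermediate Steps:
p(c) = 2*c*(-10 + c) (p(c) = (-10 + c)*(2*c) = 2*c*(-10 + c))
t = -420 (t = -4*(5**2 + 10*(2*(4 + 0))) = -4*(25 + 10*(2*4)) = -4*(25 + 10*8) = -4*(25 + 80) = -4*105 = -420)
N(x) = -420*x
p(241 - 113) + N(-2) = 2*(241 - 113)*(-10 + (241 - 113)) - 420*(-2) = 2*128*(-10 + 128) + 840 = 2*128*118 + 840 = 30208 + 840 = 31048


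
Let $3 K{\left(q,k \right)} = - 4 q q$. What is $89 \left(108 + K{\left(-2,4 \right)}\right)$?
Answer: $\frac{27412}{3} \approx 9137.3$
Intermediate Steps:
$K{\left(q,k \right)} = - \frac{4 q^{2}}{3}$ ($K{\left(q,k \right)} = \frac{- 4 q q}{3} = \frac{\left(-4\right) q^{2}}{3} = - \frac{4 q^{2}}{3}$)
$89 \left(108 + K{\left(-2,4 \right)}\right) = 89 \left(108 - \frac{4 \left(-2\right)^{2}}{3}\right) = 89 \left(108 - \frac{16}{3}\right) = 89 \cdot \frac{308}{3} = \frac{27412}{3}$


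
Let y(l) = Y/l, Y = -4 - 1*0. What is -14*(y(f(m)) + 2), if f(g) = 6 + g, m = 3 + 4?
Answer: -308/13 ≈ -23.692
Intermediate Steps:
m = 7
Y = -4 (Y = -4 + 0 = -4)
y(l) = -4/l
-14*(y(f(m)) + 2) = -14*(-4/(6 + 7) + 2) = -14*(-4/13 + 2) = -14*22/13 = -308/13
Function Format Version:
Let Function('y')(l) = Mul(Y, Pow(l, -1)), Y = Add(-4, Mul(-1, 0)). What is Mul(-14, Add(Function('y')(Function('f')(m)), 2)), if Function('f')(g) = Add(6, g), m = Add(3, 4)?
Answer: Rational(-308, 13) ≈ -23.692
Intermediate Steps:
m = 7
Y = -4 (Y = Add(-4, 0) = -4)
Function('y')(l) = Mul(-4, Pow(l, -1))
Mul(-14, Add(Function('y')(Function('f')(m)), 2)) = Mul(-14, Add(Mul(-4, Pow(Add(6, 7), -1)), 2)) = Mul(-14, Add(Mul(-4, Pow(13, -1)), 2)) = Mul(-14, Add(Mul(-4, Rational(1, 13)), 2)) = Mul(-14, Add(Rational(-4, 13), 2)) = Mul(-14, Rational(22, 13)) = Rational(-308, 13)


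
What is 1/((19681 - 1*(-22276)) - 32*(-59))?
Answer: 1/43845 ≈ 2.2808e-5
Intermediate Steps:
1/((19681 - 1*(-22276)) - 32*(-59)) = 1/((19681 + 22276) + 1888) = 1/(41957 + 1888) = 1/43845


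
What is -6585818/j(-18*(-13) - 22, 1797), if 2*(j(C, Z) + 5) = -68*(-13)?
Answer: -346622/23 ≈ -15071.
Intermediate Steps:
j(C, Z) = 437 (j(C, Z) = -5 + (-68*(-13))/2 = -5 + (½)*884 = -5 + 442 = 437)
-6585818/j(-18*(-13) - 22, 1797) = -6585818/437 = -6585818*1/437 = -346622/23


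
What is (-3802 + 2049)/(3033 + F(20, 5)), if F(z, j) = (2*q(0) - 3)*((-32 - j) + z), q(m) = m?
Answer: -1753/3084 ≈ -0.56842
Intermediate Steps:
F(z, j) = 96 - 3*z + 3*j (F(z, j) = (2*0 - 3)*((-32 - j) + z) = (0 - 3)*(-32 + z - j) = -3*(-32 + z - j) = 96 - 3*z + 3*j)
(-3802 + 2049)/(3033 + F(20, 5)) = (-3802 + 2049)/(3033 + (96 - 3*20 + 3*5)) = -1753/(3033 + (96 - 60 + 15)) = -1753/(3033 + 51) = -1753/3084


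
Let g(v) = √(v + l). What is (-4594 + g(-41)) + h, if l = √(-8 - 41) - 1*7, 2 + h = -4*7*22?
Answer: -5212 + √(-48 + 7*I) ≈ -5211.5 + 6.9465*I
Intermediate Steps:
h = -618 (h = -2 - 4*7*22 = -2 - 28*22 = -2 - 616 = -618)
l = -7 + 7*I (l = √(-49) - 7 = 7*I - 7 = -7 + 7*I ≈ -7.0 + 7.0*I)
g(v) = √(-7 + v + 7*I) (g(v) = √(v + (-7 + 7*I)) = √(-7 + v + 7*I))
(-4594 + g(-41)) + h = (-4594 + √(-7 - 41 + 7*I)) - 618 = (-4594 + √(-48 + 7*I)) - 618 = -5212 + √(-48 + 7*I)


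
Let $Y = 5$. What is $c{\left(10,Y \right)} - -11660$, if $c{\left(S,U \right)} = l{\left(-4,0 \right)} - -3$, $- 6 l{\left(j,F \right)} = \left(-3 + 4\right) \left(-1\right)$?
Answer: $\frac{69979}{6} \approx 11663.0$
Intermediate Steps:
$l{\left(j,F \right)} = \frac{1}{6}$ ($l{\left(j,F \right)} = - \frac{\left(-3 + 4\right) \left(-1\right)}{6} = - \frac{1 \left(-1\right)}{6} = \left(- \frac{1}{6}\right) \left(-1\right) = \frac{1}{6}$)
$c{\left(S,U \right)} = \frac{19}{6}$ ($c{\left(S,U \right)} = \frac{1}{6} - -3 = \frac{1}{6} + 3 = \frac{19}{6}$)
$c{\left(10,Y \right)} - -11660 = \frac{19}{6} - -11660 = \frac{19}{6} + 11660 = \frac{69979}{6}$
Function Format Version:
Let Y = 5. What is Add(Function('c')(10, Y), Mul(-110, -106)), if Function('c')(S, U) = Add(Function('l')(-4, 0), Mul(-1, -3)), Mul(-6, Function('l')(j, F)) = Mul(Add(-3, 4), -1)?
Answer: Rational(69979, 6) ≈ 11663.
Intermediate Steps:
Function('l')(j, F) = Rational(1, 6) (Function('l')(j, F) = Mul(Rational(-1, 6), Mul(Add(-3, 4), -1)) = Mul(Rational(-1, 6), Mul(1, -1)) = Mul(Rational(-1, 6), -1) = Rational(1, 6))
Function('c')(S, U) = Rational(19, 6) (Function('c')(S, U) = Add(Rational(1, 6), Mul(-1, -3)) = Add(Rational(1, 6), 3) = Rational(19, 6))
Add(Function('c')(10, Y), Mul(-110, -106)) = Add(Rational(19, 6), Mul(-110, -106)) = Add(Rational(19, 6), 11660) = Rational(69979, 6)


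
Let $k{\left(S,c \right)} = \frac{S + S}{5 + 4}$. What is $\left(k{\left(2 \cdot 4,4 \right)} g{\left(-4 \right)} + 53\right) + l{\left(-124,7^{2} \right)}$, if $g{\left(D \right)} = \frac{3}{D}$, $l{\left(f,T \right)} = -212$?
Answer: $- \frac{481}{3} \approx -160.33$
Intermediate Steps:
$k{\left(S,c \right)} = \frac{2 S}{9}$
$\left(k{\left(2 \cdot 4,4 \right)} g{\left(-4 \right)} + 53\right) + l{\left(-124,7^{2} \right)} = \left(\frac{2 \cdot 2 \cdot 4}{9} \frac{3}{-4} + 53\right) - 212 = \left(\frac{2}{9} \cdot 8 \cdot 3 \left(- \frac{1}{4}\right) + 53\right) - 212 = \left(\frac{16}{9} \left(- \frac{3}{4}\right) + 53\right) - 212 = \left(- \frac{4}{3} + 53\right) - 212 = \frac{155}{3} - 212 = - \frac{481}{3}$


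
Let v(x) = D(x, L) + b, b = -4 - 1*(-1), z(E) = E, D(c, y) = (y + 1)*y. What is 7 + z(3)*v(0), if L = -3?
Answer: 16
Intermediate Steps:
D(c, y) = y*(1 + y) (D(c, y) = (1 + y)*y = y*(1 + y))
b = -3 (b = -4 + 1 = -3)
v(x) = 3 (v(x) = -3*(1 - 3) - 3 = -3*(-2) - 3 = 6 - 3 = 3)
7 + z(3)*v(0) = 7 + 3*3 = 7 + 9 = 16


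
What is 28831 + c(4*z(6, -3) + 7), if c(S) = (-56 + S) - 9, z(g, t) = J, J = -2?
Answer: 28765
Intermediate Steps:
z(g, t) = -2
c(S) = -65 + S
28831 + c(4*z(6, -3) + 7) = 28831 + (-65 + (4*(-2) + 7)) = 28831 + (-65 + (-8 + 7)) = 28831 + (-65 - 1) = 28831 - 66 = 28765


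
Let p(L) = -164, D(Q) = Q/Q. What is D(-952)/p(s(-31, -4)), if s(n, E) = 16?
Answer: -1/164 ≈ -0.0060976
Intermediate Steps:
D(Q) = 1
D(-952)/p(s(-31, -4)) = 1/(-164) = 1*(-1/164) = -1/164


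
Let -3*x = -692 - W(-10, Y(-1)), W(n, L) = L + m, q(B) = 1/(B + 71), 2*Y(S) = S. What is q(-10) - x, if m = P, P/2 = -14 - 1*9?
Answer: -78745/366 ≈ -215.15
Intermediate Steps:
Y(S) = S/2
q(B) = 1/(71 + B)
P = -46 (P = 2*(-14 - 1*9) = 2*(-14 - 9) = 2*(-23) = -46)
m = -46
W(n, L) = -46 + L (W(n, L) = L - 46 = -46 + L)
x = 1291/6 (x = -(-692 - (-46 + (1/2)*(-1)))/3 = -(-692 - (-46 - 1/2))/3 = -(-692 - 1*(-93/2))/3 = -(-692 + 93/2)/3 = -1/3*(-1291/2) = 1291/6 ≈ 215.17)
q(-10) - x = 1/(71 - 10) - 1*1291/6 = 1/61 - 1291/6 = -78745/366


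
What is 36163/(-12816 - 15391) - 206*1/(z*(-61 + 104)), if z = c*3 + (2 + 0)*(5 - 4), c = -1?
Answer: 4255633/1212901 ≈ 3.5086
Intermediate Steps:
z = -1 (z = -1*3 + (2 + 0)*(5 - 4) = -3 + 2*1 = -3 + 2 = -1)
36163/(-12816 - 15391) - 206*1/(z*(-61 + 104)) = 36163/(-12816 - 15391) - 206*(-1/(-61 + 104)) = 36163/(-28207) - 206/(43*(-1)) = 36163*(-1/28207) - 206/(-43) = -36163/28207 - 206*(-1/43) = -36163/28207 + 206/43 = 4255633/1212901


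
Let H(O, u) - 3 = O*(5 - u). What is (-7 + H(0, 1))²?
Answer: 16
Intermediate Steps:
H(O, u) = 3 + O*(5 - u)
(-7 + H(0, 1))² = (-7 + (3 + 5*0 - 1*0*1))² = (-7 + (3 + 0 + 0))² = (-7 + 3)² = (-4)² = 16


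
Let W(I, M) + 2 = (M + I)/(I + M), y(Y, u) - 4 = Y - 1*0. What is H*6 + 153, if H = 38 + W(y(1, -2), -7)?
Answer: 375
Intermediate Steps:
y(Y, u) = 4 + Y (y(Y, u) = 4 + (Y - 1*0) = 4 + (Y + 0) = 4 + Y)
W(I, M) = -1 (W(I, M) = -2 + (M + I)/(I + M) = -2 + (I + M)/(I + M) = -2 + 1 = -1)
H = 37 (H = 38 - 1 = 37)
H*6 + 153 = 37*6 + 153 = 222 + 153 = 375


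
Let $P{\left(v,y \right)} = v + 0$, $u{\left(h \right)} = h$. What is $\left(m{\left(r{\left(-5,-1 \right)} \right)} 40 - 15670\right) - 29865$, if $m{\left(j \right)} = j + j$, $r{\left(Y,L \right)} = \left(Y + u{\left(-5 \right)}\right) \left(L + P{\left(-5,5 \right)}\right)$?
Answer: $-40735$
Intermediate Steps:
$P{\left(v,y \right)} = v$
$r{\left(Y,L \right)} = \left(-5 + L\right) \left(-5 + Y\right)$ ($r{\left(Y,L \right)} = \left(Y - 5\right) \left(L - 5\right) = \left(-5 + Y\right) \left(-5 + L\right) = \left(-5 + L\right) \left(-5 + Y\right)$)
$m{\left(j \right)} = 2 j$
$\left(m{\left(r{\left(-5,-1 \right)} \right)} 40 - 15670\right) - 29865 = \left(2 \left(25 - -5 - -25 - -5\right) 40 - 15670\right) - 29865 = \left(2 \left(25 + 5 + 25 + 5\right) 40 - 15670\right) - 29865 = \left(2 \cdot 60 \cdot 40 - 15670\right) - 29865 = \left(120 \cdot 40 - 15670\right) - 29865 = \left(4800 - 15670\right) - 29865 = -10870 - 29865 = -40735$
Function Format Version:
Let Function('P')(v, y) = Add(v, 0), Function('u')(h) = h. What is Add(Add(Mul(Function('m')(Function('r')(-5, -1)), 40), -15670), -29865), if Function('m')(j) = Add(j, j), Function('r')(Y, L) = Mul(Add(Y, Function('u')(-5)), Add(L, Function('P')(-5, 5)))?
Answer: -40735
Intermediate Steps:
Function('P')(v, y) = v
Function('r')(Y, L) = Mul(Add(-5, L), Add(-5, Y)) (Function('r')(Y, L) = Mul(Add(Y, -5), Add(L, -5)) = Mul(Add(-5, Y), Add(-5, L)) = Mul(Add(-5, L), Add(-5, Y)))
Function('m')(j) = Mul(2, j)
Add(Add(Mul(Function('m')(Function('r')(-5, -1)), 40), -15670), -29865) = Add(Add(Mul(Mul(2, Add(25, Mul(-5, -1), Mul(-5, -5), Mul(-1, -5))), 40), -15670), -29865) = Add(Add(Mul(Mul(2, Add(25, 5, 25, 5)), 40), -15670), -29865) = Add(Add(Mul(Mul(2, 60), 40), -15670), -29865) = Add(Add(Mul(120, 40), -15670), -29865) = Add(Add(4800, -15670), -29865) = Add(-10870, -29865) = -40735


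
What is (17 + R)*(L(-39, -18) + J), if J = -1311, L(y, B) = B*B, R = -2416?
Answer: 2367813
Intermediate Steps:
L(y, B) = B²
(17 + R)*(L(-39, -18) + J) = (17 - 2416)*((-18)² - 1311) = -2399*(324 - 1311) = -2399*(-987) = 2367813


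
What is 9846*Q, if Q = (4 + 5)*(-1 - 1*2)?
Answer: -265842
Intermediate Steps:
Q = -27 (Q = 9*(-1 - 2) = 9*(-3) = -27)
9846*Q = 9846*(-27) = -265842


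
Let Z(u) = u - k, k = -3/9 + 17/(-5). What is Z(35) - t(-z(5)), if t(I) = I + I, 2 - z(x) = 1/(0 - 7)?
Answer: 4517/105 ≈ 43.019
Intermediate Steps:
z(x) = 15/7 (z(x) = 2 - 1/(0 - 7) = 2 - 1/(-7) = 2 - 1*(-1/7) = 2 + 1/7 = 15/7)
k = -56/15 (k = -3*1/9 + 17*(-1/5) = -1/3 - 17/5 = -56/15 ≈ -3.7333)
t(I) = 2*I
Z(u) = 56/15 + u (Z(u) = u - 1*(-56/15) = u + 56/15 = 56/15 + u)
Z(35) - t(-z(5)) = (56/15 + 35) - 2*(-1*15/7) = 581/15 - 2*(-15)/7 = 581/15 - 1*(-30/7) = 581/15 + 30/7 = 4517/105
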